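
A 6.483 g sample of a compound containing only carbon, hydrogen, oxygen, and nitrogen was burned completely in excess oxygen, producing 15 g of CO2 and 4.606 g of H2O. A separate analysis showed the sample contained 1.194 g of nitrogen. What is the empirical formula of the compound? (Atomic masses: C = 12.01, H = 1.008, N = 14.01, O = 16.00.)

C8H12N2O

mol C = 15 / 44.01 = 0.3408; mass C = 0.3408 × 12.01 = 4.093 g
mol H = 2 × (4.606 / 18.02) = 0.5112; mass H = 0.5112 × 1.008 = 0.5153 g
mol N = 1.194 / 14.01 = 0.08522
mass O = 6.483 − (5.803) = 0.6803 g → mol O = 0.04252
Smallest is O at 0.04252 mol; normalising gives C 8.016, H 12.023, N 2.004, O 1.000
Ratio ≈ 8:12:2:1, so the empirical formula is C8H12N2O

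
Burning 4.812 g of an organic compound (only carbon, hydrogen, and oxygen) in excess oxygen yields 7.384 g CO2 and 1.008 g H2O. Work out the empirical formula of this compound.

C3H2O3

mol C = 7.384 / 44.01 = 0.1678; mass C = 0.1678 × 12.01 = 2.015 g
mol H = 2 × (1.008 / 18.02) = 0.1119; mass H = 0.1119 × 1.008 = 0.1128 g
mass O = 4.812 − (2.128) = 2.684 g → mol O = 0.1678
Divide by the smallest (0.1119 mol H): C 1.500, H 1.000, O 1.500
Scaling by 2: C 3.00, H 2.00, O 3.00 → C3H2O3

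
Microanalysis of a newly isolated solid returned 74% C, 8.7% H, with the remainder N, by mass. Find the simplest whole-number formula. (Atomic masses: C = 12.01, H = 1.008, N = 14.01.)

Assume 100 g: 74 g C, 8.7 g H, 17.3 g N.
C: 74 g ÷ 12.01 g/mol = 6.162 mol
H: 8.7 g ÷ 1.008 g/mol = 8.631 mol
N: 17.3 g ÷ 14.01 g/mol = 1.235 mol
Smallest is N at 1.235 mol; normalising gives C 4.990, H 6.990, N 1.000
→ C5H7N

C5H7N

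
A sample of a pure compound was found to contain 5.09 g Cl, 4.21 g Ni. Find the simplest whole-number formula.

Cl2Ni

Moles — Cl: 5.09 / 35.45 = 0.1436 mol; Ni: 4.21 / 58.69 = 0.07173 mol
Divide by the smallest (0.07173 mol Ni): Cl 2.002, Ni 1.000
→ Cl2Ni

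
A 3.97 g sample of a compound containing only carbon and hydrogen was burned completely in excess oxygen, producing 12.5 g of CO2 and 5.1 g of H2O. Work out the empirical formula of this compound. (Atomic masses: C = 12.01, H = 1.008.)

mol C = 12.5 / 44.01 = 0.2840; mass C = 0.2840 × 12.01 = 3.411 g
mol H = 2 × (5.1 / 18.02) = 0.5660; mass H = 0.5660 × 1.008 = 0.5706 g
Smallest is C at 0.284 mol; normalising gives C 1.000, H 1.993
Ratio ≈ 1:2, so the empirical formula is CH2

CH2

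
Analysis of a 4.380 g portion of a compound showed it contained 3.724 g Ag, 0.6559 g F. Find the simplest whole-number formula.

AgF

Moles — Ag: 3.724 / 107.87 = 0.03452 mol; F: 0.6559 / 19.00 = 0.03452 mol
Ratios (÷ 0.03452): Ag 1.000, F 1.000
≈ 1:1 → AgF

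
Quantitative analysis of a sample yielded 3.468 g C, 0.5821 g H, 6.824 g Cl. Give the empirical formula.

C3H6Cl2

n(C) = 3.468/12.01 = 0.2888, n(H) = 0.5821/1.008 = 0.5775, n(Cl) = 6.824/35.45 = 0.1925
Divide by the smallest (0.1925 mol Cl): C 1.500, H 3.000, Cl 1.000
Scaling by 2: C 3.00, H 6.00, Cl 2.00 → C3H6Cl2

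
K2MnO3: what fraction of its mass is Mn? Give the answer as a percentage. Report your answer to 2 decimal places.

30.33%

Molar mass = 2(39.10) + 1(54.94) + 3(16.00) = 181.140 g/mol
Mass of Mn per mole = 1 × 54.94 = 54.940 g
% Mn = 54.940 / 181.140 × 100 = 30.33%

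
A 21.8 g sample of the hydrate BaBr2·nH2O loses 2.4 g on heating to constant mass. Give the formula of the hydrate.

Mass of anhydrous BaBr2 = 21.8 − 2.4 = 19.4 g
mol H2O = 2.4 / 18.02 = 0.1332
Molar mass of BaBr2 = 297.13 g/mol → mol BaBr2 = 19.4 / 297.13 = 0.06529
n = 0.1332 / 0.06529 = 2.04 ≈ 2 → BaBr2·2H2O

BaBr2·2H2O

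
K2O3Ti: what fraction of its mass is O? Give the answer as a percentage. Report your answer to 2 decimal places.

Molar mass = 2(39.10) + 3(16.00) + 1(47.87) = 174.070 g/mol
Mass of O per mole = 3 × 16.00 = 48.000 g
% O = 48.000 / 174.070 × 100 = 27.58%

27.58%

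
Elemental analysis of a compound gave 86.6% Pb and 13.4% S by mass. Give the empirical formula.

Assume 100 g: 86.6 g Pb, 13.4 g S.
n(Pb) = 86.6/207.2 = 0.418, n(S) = 13.4/32.07 = 0.4178
Divide by the smallest (0.4178 mol S): Pb 1.000, S 1.000
Ratio ≈ 1:1, so the empirical formula is PbS

PbS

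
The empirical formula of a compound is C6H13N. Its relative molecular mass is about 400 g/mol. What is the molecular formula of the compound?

Empirical-formula mass = 99.17 g/mol
n = 400 / 99.17 = 4.03 ≈ 4
Molecular formula = (C6H13N)4 = C24H52N4

C24H52N4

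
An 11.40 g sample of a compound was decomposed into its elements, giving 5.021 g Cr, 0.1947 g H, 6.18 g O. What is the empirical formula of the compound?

CrH2O4

n(Cr) = 5.021/52.00 = 0.09656, n(H) = 0.1947/1.008 = 0.1932, n(O) = 6.18/16.00 = 0.3862
Ratios (÷ 0.09656): Cr 1.000, H 2.000, O 4.000
→ CrH2O4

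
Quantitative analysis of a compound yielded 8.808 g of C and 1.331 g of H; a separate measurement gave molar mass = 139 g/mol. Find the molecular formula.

C10H18

n(C) = 8.808/12.01 = 0.7334, n(H) = 1.331/1.008 = 1.32
Divide by the smallest (0.7334 mol C): C 1.000, H 1.800
Multiply by 5: C 5.00, H 9.00 → C5H9
Empirical-formula mass = 69.12 g/mol
n = 139 / 69.12 = 2.01 ≈ 2
Molecular formula = (C5H9)×2 = C10H18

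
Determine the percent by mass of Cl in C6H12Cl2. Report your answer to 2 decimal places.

Molar mass = 6(12.01) + 12(1.008) + 2(35.45) = 155.056 g/mol
Mass of Cl per mole = 2 × 35.45 = 70.900 g
% Cl = 70.900 / 155.056 × 100 = 45.73%

45.73%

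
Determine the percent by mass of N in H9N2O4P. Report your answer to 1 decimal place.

Molar mass = 9(1.008) + 2(14.01) + 4(16.00) + 1(30.97) = 132.062 g/mol
Mass of N per mole = 2 × 14.01 = 28.020 g
% N = 28.020 / 132.062 × 100 = 21.2%

21.2%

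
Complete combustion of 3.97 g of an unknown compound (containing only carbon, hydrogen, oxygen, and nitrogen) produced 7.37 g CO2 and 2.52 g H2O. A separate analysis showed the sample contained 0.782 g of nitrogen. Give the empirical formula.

mol C = 7.37 / 44.01 = 0.1675; mass C = 0.1675 × 12.01 = 2.011 g
mol H = 2 × (2.52 / 18.02) = 0.2797; mass H = 0.2797 × 1.008 = 0.2819 g
mol N = 0.782 / 14.01 = 0.05582
mass O = 3.97 − (3.075) = 0.8949 g → mol O = 0.05593
Smallest is N at 0.05582 mol; normalising gives C 3.000, H 5.011, N 1.000, O 1.002
→ C3H5NO

C3H5NO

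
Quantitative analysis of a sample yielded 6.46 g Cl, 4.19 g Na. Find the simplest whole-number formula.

Moles — Cl: 6.46 / 35.45 = 0.1822 mol; Na: 4.19 / 22.99 = 0.1823 mol
Divide by the smallest (0.1822 mol Cl): Cl 1.000, Na 1.000
Ratio ≈ 1:1, so the empirical formula is ClNa

ClNa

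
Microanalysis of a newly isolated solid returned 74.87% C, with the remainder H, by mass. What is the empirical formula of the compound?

Assume 100 g: 74.87 g C, 25.13 g H.
n(C) = 74.87/12.01 = 6.234, n(H) = 25.13/1.008 = 24.93
Smallest is C at 6.234 mol; normalising gives C 1.000, H 3.999
Ratio ≈ 1:4, so the empirical formula is CH4

CH4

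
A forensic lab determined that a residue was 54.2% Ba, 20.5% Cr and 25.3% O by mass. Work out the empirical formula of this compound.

BaCrO4

Assume 100 g: 54.2 g Ba, 20.5 g Cr, 25.3 g O.
Moles — Ba: 54.2 / 137.33 = 0.3947 mol; Cr: 20.5 / 52.00 = 0.3942 mol; O: 25.3 / 16.00 = 1.581 mol
Smallest is Cr at 0.3942 mol; normalising gives Ba 1.001, Cr 1.000, O 4.011
Ratio ≈ 1:1:4, so the empirical formula is BaCrO4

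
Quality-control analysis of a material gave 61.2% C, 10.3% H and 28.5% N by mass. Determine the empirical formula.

Assume 100 g: 61.2 g C, 10.3 g H, 28.5 g N.
C: 61.2 g ÷ 12.01 g/mol = 5.096 mol
H: 10.3 g ÷ 1.008 g/mol = 10.22 mol
N: 28.5 g ÷ 14.01 g/mol = 2.034 mol
Ratios (÷ 2.034): C 2.505, H 5.023, N 1.000
Multiply by 2: C 5.01, H 10.05, N 2.00 → C5H10N2

C5H10N2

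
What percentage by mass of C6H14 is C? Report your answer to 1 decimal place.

Molar mass = 6(12.01) + 14(1.008) = 86.172 g/mol
Mass of C per mole = 6 × 12.01 = 72.060 g
% C = 72.060 / 86.172 × 100 = 83.6%

83.6%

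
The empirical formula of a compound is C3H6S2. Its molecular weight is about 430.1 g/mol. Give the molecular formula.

Empirical-formula mass = 106.22 g/mol
n = 430.1 / 106.22 = 4.05 ≈ 4
Molecular formula = (C3H6S2)4 = C12H24S8

C12H24S8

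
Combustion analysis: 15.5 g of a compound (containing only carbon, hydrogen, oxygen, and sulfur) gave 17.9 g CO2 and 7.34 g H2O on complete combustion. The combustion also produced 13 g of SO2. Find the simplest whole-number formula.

C2H4OS

mol C = 17.9 / 44.01 = 0.4067; mass C = 0.4067 × 12.01 = 4.885 g
mol H = 2 × (7.34 / 18.02) = 0.8147; mass H = 0.8147 × 1.008 = 0.8212 g
mol S = 13 / 64.07 = 0.2029; mass S = 6.507 g
mass O = 15.5 − (12.21) = 3.287 g → mol O = 0.2054
Smallest is S at 0.2029 mol; normalising gives C 2.005, H 4.015, O 1.012, S 1.000
→ C2H4OS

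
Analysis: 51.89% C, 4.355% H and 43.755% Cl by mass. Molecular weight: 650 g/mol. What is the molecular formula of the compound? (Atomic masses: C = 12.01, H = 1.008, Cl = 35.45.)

C28H28Cl8

Assume 100 g: 51.89 g C, 4.355 g H, 43.755 g Cl.
C: 51.89 g ÷ 12.01 g/mol = 4.321 mol
H: 4.355 g ÷ 1.008 g/mol = 4.32 mol
Cl: 43.755 g ÷ 35.45 g/mol = 1.234 mol
Ratios (÷ 1.234): C 3.500, H 3.500, Cl 1.000
×2: C 7.00, H 7.00, Cl 2.00 → C7H7Cl2
Empirical-formula mass = 162.03 g/mol
n = 650 / 162.03 = 4.01 ≈ 4
Molecular formula = (C7H7Cl2)×4 = C28H28Cl8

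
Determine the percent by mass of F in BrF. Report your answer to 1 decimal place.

Molar mass = 1(79.90) + 1(19.00) = 98.900 g/mol
Mass of F per mole = 1 × 19.00 = 19.000 g
% F = 19.000 / 98.900 × 100 = 19.2%

19.2%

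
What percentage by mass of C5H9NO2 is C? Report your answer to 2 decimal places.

Molar mass = 5(12.01) + 9(1.008) + 1(14.01) + 2(16.00) = 115.132 g/mol
Mass of C per mole = 5 × 12.01 = 60.050 g
% C = 60.050 / 115.132 × 100 = 52.16%

52.16%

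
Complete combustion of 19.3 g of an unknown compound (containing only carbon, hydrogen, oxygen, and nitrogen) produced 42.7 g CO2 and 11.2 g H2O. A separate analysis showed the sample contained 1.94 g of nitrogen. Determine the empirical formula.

mol C = 42.7 / 44.01 = 0.9702; mass C = 0.9702 × 12.01 = 11.65 g
mol H = 2 × (11.2 / 18.02) = 1.243; mass H = 1.243 × 1.008 = 1.253 g
mol N = 1.94 / 14.01 = 0.1385
mass O = 19.3 − (14.85) = 4.454 g → mol O = 0.2784
Smallest is N at 0.1385 mol; normalising gives C 7.007, H 8.977, N 1.000, O 2.011
≈ 7:9:1:2 → C7H9NO2

C7H9NO2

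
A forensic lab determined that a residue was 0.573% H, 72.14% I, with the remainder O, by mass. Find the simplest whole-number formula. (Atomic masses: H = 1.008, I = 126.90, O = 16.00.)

HIO3

Assume 100 g: 0.573 g H, 72.14 g I, 27.287 g O.
H: 0.573 g ÷ 1.008 g/mol = 0.5685 mol
I: 72.14 g ÷ 126.90 g/mol = 0.5685 mol
O: 27.287 g ÷ 16.00 g/mol = 1.705 mol
Divide by the smallest (0.5685 mol H): H 1.000, I 1.000, O 3.000
Ratio ≈ 1:1:3, so the empirical formula is HIO3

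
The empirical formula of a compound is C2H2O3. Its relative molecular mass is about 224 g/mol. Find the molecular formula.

C6H6O9

Empirical-formula mass = 74.04 g/mol
n = 224 / 74.04 = 3.03 ≈ 3
Molecular formula = (C2H2O3)3 = C6H6O9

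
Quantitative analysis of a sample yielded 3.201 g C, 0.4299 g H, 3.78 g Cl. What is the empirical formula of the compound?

Moles — C: 3.201 / 12.01 = 0.2665 mol; H: 0.4299 / 1.008 = 0.4265 mol; Cl: 3.78 / 35.45 = 0.1066 mol
Divide by the smallest (0.1066 mol Cl): C 2.500, H 4.000, Cl 1.000
Multiply by 2: C 5.00, H 8.00, Cl 2.00 → C5H8Cl2

C5H8Cl2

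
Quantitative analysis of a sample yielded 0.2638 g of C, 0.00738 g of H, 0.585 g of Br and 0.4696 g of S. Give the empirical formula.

Moles — C: 0.2638 / 12.01 = 0.02197 mol; H: 0.00738 / 1.008 = 0.007321 mol; Br: 0.585 / 79.90 = 0.007322 mol; S: 0.4696 / 32.07 = 0.01464 mol
Smallest is H at 0.007321 mol; normalising gives C 3.000, H 1.000, Br 1.000, S 2.000
Ratio ≈ 3:1:1:2, so the empirical formula is C3HBrS2

C3HBrS2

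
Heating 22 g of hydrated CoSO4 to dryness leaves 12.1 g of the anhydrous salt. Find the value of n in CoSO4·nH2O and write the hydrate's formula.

Mass of water lost = 22 − 12.1 = 9.9 g → 9.9 / 18.02 = 0.5494 mol H2O
Molar mass of CoSO4 = 155.00 g/mol → mol CoSO4 = 12.1 / 155.00 = 0.07806
n = 0.5494 / 0.07806 = 7.04 ≈ 7 → CoSO4·7H2O

CoSO4·7H2O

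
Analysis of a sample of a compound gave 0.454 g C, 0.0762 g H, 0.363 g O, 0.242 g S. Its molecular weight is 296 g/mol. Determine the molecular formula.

n(C) = 0.454/12.01 = 0.0378, n(H) = 0.0762/1.008 = 0.0756, n(O) = 0.363/16.00 = 0.02269, n(S) = 0.242/32.07 = 0.007546
Divide by the smallest (0.007546 mol S): C 5.010, H 10.018, O 3.007, S 1.000
≈ 5:10:3:1 → C5H10O3S
Empirical-formula mass = 150.20 g/mol
n = 296 / 150.20 = 1.97 ≈ 2
Molecular formula = (C5H10O3S)×2 = C10H20O6S2

C10H20O6S2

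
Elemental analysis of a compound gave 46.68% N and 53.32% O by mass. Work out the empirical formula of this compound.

Assume 100 g: 46.68 g N, 53.32 g O.
n(N) = 46.68/14.01 = 3.332, n(O) = 53.32/16.00 = 3.333
Smallest is N at 3.332 mol; normalising gives N 1.000, O 1.000
→ NO

NO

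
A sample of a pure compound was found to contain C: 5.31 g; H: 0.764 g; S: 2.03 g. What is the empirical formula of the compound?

n(C) = 5.31/12.01 = 0.4421, n(H) = 0.764/1.008 = 0.7579, n(S) = 2.03/32.07 = 0.0633
Ratios (÷ 0.0633): C 6.985, H 11.974, S 1.000
Ratio ≈ 7:12:1, so the empirical formula is C7H12S

C7H12S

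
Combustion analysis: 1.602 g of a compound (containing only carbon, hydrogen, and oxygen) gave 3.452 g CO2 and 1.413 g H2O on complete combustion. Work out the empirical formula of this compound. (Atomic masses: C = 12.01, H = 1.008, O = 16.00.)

C5H10O2

mol C = 3.452 / 44.01 = 0.07844; mass C = 0.07844 × 12.01 = 0.9420 g
mol H = 2 × (1.413 / 18.02) = 0.1568; mass H = 0.1568 × 1.008 = 0.1581 g
mass O = 1.602 − (1.100) = 0.5019 g → mol O = 0.03137
Divide by the smallest (0.03137 mol O): C 2.500, H 4.999, O 1.000
Multiply by 2: C 5.00, H 10.00, O 2.00 → C5H10O2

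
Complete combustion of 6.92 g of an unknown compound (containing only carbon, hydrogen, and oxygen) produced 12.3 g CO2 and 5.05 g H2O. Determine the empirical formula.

mol C = 12.3 / 44.01 = 0.2795; mass C = 0.2795 × 12.01 = 3.357 g
mol H = 2 × (5.05 / 18.02) = 0.5605; mass H = 0.5605 × 1.008 = 0.5650 g
mass O = 6.92 − (3.922) = 2.998 g → mol O = 0.1874
Smallest is O at 0.1874 mol; normalising gives C 1.491, H 2.991, O 1.000
×2: C 2.98, H 5.98, O 2.00 → C3H6O2

C3H6O2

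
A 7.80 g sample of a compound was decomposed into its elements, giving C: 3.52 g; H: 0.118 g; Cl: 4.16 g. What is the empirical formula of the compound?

C5H2Cl2

n(C) = 3.52/12.01 = 0.2931, n(H) = 0.118/1.008 = 0.1171, n(Cl) = 4.16/35.45 = 0.1173
Smallest is H at 0.1171 mol; normalising gives C 2.504, H 1.000, Cl 1.002
Multiply by 2: C 5.01, H 2.00, Cl 2.00 → C5H2Cl2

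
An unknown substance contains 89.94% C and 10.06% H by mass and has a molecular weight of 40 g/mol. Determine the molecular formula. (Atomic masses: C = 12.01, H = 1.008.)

C3H4

Assume 100 g: 89.94 g C, 10.06 g H.
C: 89.94 g ÷ 12.01 g/mol = 7.489 mol
H: 10.06 g ÷ 1.008 g/mol = 9.98 mol
Ratios (÷ 7.489): C 1.000, H 1.333
×3: C 3.00, H 4.00 → C3H4
Empirical-formula mass = 40.06 g/mol
n = 40 / 40.06 = 1.00 ≈ 1
Molecular formula = empirical formula = C3H4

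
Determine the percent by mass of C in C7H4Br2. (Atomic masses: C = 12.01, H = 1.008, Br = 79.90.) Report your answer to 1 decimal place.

33.9%

Molar mass = 7(12.01) + 4(1.008) + 2(79.90) = 247.902 g/mol
Mass of C per mole = 7 × 12.01 = 84.070 g
% C = 84.070 / 247.902 × 100 = 33.9%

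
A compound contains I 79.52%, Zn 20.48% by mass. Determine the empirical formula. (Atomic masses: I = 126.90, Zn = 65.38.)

Assume 100 g: 79.52 g I, 20.48 g Zn.
Moles — I: 79.52 / 126.90 = 0.6266 mol; Zn: 20.48 / 65.38 = 0.3132 mol
Ratios (÷ 0.3132): I 2.000, Zn 1.000
Ratio ≈ 2:1, so the empirical formula is I2Zn

I2Zn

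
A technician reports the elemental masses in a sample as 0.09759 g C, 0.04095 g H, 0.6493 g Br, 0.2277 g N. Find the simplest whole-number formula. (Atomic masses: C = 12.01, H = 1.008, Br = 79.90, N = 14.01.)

CH5BrN2

Moles — C: 0.09759 / 12.01 = 0.008126 mol; H: 0.04095 / 1.008 = 0.04063 mol; Br: 0.6493 / 79.90 = 0.008126 mol; N: 0.2277 / 14.01 = 0.01625 mol
Smallest is C at 0.008126 mol; normalising gives C 1.000, H 5.000, Br 1.000, N 2.000
≈ 1:5:1:2 → CH5BrN2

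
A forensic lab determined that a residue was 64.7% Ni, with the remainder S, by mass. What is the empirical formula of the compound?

NiS

Assume 100 g: 64.7 g Ni, 35.3 g S.
Ni: 64.7 g ÷ 58.69 g/mol = 1.102 mol
S: 35.3 g ÷ 32.07 g/mol = 1.101 mol
Ratios (÷ 1.101): Ni 1.002, S 1.000
→ NiS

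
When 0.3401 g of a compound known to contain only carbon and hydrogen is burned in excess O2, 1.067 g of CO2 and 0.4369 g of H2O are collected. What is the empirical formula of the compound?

mol C = 1.067 / 44.01 = 0.02424; mass C = 0.02424 × 12.01 = 0.2912 g
mol H = 2 × (0.4369 / 18.02) = 0.04849; mass H = 0.04849 × 1.008 = 0.04888 g
Divide by the smallest (0.02424 mol C): C 1.000, H 2.000
→ CH2

CH2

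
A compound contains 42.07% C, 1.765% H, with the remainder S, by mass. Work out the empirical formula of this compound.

Assume 100 g: 42.07 g C, 1.765 g H, 56.165 g S.
n(C) = 42.07/12.01 = 3.503, n(H) = 1.765/1.008 = 1.751, n(S) = 56.165/32.07 = 1.751
Ratios (÷ 1.751): C 2.001, H 1.000, S 1.000
→ C2HS

C2HS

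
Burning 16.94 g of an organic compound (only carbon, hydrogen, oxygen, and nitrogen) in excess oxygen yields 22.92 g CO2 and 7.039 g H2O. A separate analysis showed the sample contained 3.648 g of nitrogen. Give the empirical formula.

C4H6N2O3

mol C = 22.92 / 44.01 = 0.5208; mass C = 0.5208 × 12.01 = 6.255 g
mol H = 2 × (7.039 / 18.02) = 0.7812; mass H = 0.7812 × 1.008 = 0.7875 g
mol N = 3.648 / 14.01 = 0.2604
mass O = 16.94 − (10.69) = 6.250 g → mol O = 0.3906
Ratios (÷ 0.2604): C 2.000, H 3.000, N 1.000, O 1.500
×2: C 4.00, H 6.00, N 2.00, O 3.00 → C4H6N2O3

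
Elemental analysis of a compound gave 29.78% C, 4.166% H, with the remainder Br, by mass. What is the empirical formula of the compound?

Assume 100 g: 29.78 g C, 4.166 g H, 66.054 g Br.
Moles — C: 29.78 / 12.01 = 2.48 mol; H: 4.166 / 1.008 = 4.133 mol; Br: 66.054 / 79.90 = 0.8267 mol
Divide by the smallest (0.8267 mol Br): C 2.999, H 4.999, Br 1.000
→ C3H5Br

C3H5Br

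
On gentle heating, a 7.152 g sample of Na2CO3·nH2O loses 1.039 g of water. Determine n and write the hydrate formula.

Mass of anhydrous Na2CO3 = 7.152 − 1.039 = 6.113 g
mol H2O = 1.039 / 18.02 = 0.05766
Molar mass of Na2CO3 = 105.99 g/mol → mol Na2CO3 = 6.113 / 105.99 = 0.05768
n = 0.05766 / 0.05768 = 1.00 ≈ 1 → Na2CO3·H2O

Na2CO3·H2O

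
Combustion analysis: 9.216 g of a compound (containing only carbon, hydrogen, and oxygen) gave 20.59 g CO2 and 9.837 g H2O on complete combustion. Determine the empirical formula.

mol C = 20.59 / 44.01 = 0.4678; mass C = 0.4678 × 12.01 = 5.619 g
mol H = 2 × (9.837 / 18.02) = 1.092; mass H = 1.092 × 1.008 = 1.101 g
mass O = 9.216 − (6.719) = 2.497 g → mol O = 0.1560
Ratios (÷ 0.156): C 2.998, H 6.997, O 1.000
→ C3H7O

C3H7O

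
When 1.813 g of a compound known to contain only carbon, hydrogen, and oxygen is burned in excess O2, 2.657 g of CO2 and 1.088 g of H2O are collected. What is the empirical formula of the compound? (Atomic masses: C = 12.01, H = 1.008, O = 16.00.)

CH2O

mol C = 2.657 / 44.01 = 0.06037; mass C = 0.06037 × 12.01 = 0.7251 g
mol H = 2 × (1.088 / 18.02) = 0.1208; mass H = 0.1208 × 1.008 = 0.1217 g
mass O = 1.813 − (0.8468) = 0.9662 g → mol O = 0.06039
Ratios (÷ 0.06037): C 1.000, H 2.000, O 1.000
Ratio ≈ 1:2:1, so the empirical formula is CH2O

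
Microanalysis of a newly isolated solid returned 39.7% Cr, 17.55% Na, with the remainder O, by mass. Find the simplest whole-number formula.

Cr2Na2O7

Assume 100 g: 39.7 g Cr, 17.55 g Na, 42.75 g O.
Moles — Cr: 39.7 / 52.00 = 0.7635 mol; Na: 17.55 / 22.99 = 0.7634 mol; O: 42.75 / 16.00 = 2.672 mol
Divide by the smallest (0.7634 mol Na): Cr 1.000, Na 1.000, O 3.500
Multiply by 2: Cr 2.00, Na 2.00, O 7.00 → Cr2Na2O7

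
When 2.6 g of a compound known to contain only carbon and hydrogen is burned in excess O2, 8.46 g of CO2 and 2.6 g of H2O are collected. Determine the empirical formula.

C2H3

mol C = 8.46 / 44.01 = 0.1922; mass C = 0.1922 × 12.01 = 2.309 g
mol H = 2 × (2.6 / 18.02) = 0.2886; mass H = 0.2886 × 1.008 = 0.2909 g
Smallest is C at 0.1922 mol; normalising gives C 1.000, H 1.501
Scaling by 2: C 2.00, H 3.00 → C2H3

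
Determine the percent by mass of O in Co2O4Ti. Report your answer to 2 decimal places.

Molar mass = 2(58.93) + 4(16.00) + 1(47.87) = 229.730 g/mol
Mass of O per mole = 4 × 16.00 = 64.000 g
% O = 64.000 / 229.730 × 100 = 27.86%

27.86%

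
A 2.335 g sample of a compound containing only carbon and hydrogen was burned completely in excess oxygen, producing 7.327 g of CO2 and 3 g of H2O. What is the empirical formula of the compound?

CH2

mol C = 7.327 / 44.01 = 0.1665; mass C = 0.1665 × 12.01 = 1.999 g
mol H = 2 × (3 / 18.02) = 0.3330; mass H = 0.3330 × 1.008 = 0.3356 g
Smallest is C at 0.1665 mol; normalising gives C 1.000, H 2.000
Ratio ≈ 1:2, so the empirical formula is CH2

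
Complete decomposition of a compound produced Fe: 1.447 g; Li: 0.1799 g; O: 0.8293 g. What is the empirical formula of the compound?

FeLiO2

Moles — Fe: 1.447 / 55.85 = 0.02591 mol; Li: 0.1799 / 6.94 = 0.02592 mol; O: 0.8293 / 16.00 = 0.05183 mol
Smallest is Fe at 0.02591 mol; normalising gives Fe 1.000, Li 1.001, O 2.001
→ FeLiO2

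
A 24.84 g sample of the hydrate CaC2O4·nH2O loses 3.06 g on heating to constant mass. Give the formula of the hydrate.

CaC2O4·H2O

Mass of anhydrous CaC2O4 = 24.84 − 3.06 = 21.78 g
mol H2O = 3.06 / 18.02 = 0.1698
Molar mass of CaC2O4 = 128.10 g/mol → mol CaC2O4 = 21.78 / 128.10 = 0.17
n = 0.1698 / 0.17 = 1.00 ≈ 1 → CaC2O4·H2O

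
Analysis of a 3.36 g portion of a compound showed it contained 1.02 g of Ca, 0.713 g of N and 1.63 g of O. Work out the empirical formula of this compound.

CaN2O4

Ca: 1.02 g ÷ 40.08 g/mol = 0.02545 mol
N: 0.713 g ÷ 14.01 g/mol = 0.05089 mol
O: 1.63 g ÷ 16.00 g/mol = 0.1019 mol
Smallest is Ca at 0.02545 mol; normalising gives Ca 1.000, N 2.000, O 4.003
→ CaN2O4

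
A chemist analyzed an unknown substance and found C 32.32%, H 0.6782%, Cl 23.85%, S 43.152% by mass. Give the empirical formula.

Assume 100 g: 32.32 g C, 0.6782 g H, 23.85 g Cl, 43.152 g S.
C: 32.32 g ÷ 12.01 g/mol = 2.691 mol
H: 0.6782 g ÷ 1.008 g/mol = 0.6728 mol
Cl: 23.85 g ÷ 35.45 g/mol = 0.6728 mol
S: 43.152 g ÷ 32.07 g/mol = 1.346 mol
Smallest is Cl at 0.6728 mol; normalising gives C 4.000, H 1.000, Cl 1.000, S 2.000
≈ 4:1:1:2 → C4HClS2

C4HClS2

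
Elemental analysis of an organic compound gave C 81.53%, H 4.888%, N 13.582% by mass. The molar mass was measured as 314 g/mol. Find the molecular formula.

Assume 100 g: 81.53 g C, 4.888 g H, 13.582 g N.
Moles — C: 81.53 / 12.01 = 6.789 mol; H: 4.888 / 1.008 = 4.849 mol; N: 13.582 / 14.01 = 0.9695 mol
Ratios (÷ 0.9695): C 7.002, H 5.002, N 1.000
≈ 7:5:1 → C7H5N
Empirical-formula mass = 103.12 g/mol
n = 314 / 103.12 = 3.04 ≈ 3
Molecular formula = (C7H5N)×3 = C21H15N3

C21H15N3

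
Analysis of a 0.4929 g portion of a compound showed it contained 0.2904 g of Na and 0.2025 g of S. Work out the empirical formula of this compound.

Na2S

n(Na) = 0.2904/22.99 = 0.01263, n(S) = 0.2025/32.07 = 0.006314
Divide by the smallest (0.006314 mol S): Na 2.000, S 1.000
→ Na2S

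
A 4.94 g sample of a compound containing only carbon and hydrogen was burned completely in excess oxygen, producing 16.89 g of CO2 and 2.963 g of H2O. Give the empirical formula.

C7H6

mol C = 16.89 / 44.01 = 0.3838; mass C = 0.3838 × 12.01 = 4.609 g
mol H = 2 × (2.963 / 18.02) = 0.3289; mass H = 0.3289 × 1.008 = 0.3315 g
Ratios (÷ 0.3289): C 1.167, H 1.000
Multiply by 6: C 7.00, H 6.00 → C7H6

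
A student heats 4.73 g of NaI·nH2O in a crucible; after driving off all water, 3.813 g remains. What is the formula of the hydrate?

Mass of water lost = 4.73 − 3.813 = 0.917 g → 0.917 / 18.02 = 0.05089 mol H2O
Molar mass of NaI = 149.89 g/mol → mol NaI = 3.813 / 149.89 = 0.02544
n = 0.05089 / 0.02544 = 2.00 ≈ 2 → NaI·2H2O

NaI·2H2O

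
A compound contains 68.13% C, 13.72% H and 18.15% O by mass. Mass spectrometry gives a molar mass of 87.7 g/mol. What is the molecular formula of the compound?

C5H12O

Assume 100 g: 68.13 g C, 13.72 g H, 18.15 g O.
C: 68.13 g ÷ 12.01 g/mol = 5.673 mol
H: 13.72 g ÷ 1.008 g/mol = 13.61 mol
O: 18.15 g ÷ 16.00 g/mol = 1.134 mol
Ratios (÷ 1.134): C 5.001, H 11.999, O 1.000
Ratio ≈ 5:12:1, so the empirical formula is C5H12O
Empirical-formula mass = 88.15 g/mol
n = 87.7 / 88.15 = 0.99 ≈ 1
Molecular formula = empirical formula = C5H12O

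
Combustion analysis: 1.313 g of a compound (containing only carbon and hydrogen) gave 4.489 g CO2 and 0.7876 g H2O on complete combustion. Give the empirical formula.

mol C = 4.489 / 44.01 = 0.1020; mass C = 0.1020 × 12.01 = 1.225 g
mol H = 2 × (0.7876 / 18.02) = 0.08741; mass H = 0.08741 × 1.008 = 0.08811 g
Ratios (÷ 0.08741): C 1.167, H 1.000
Multiply by 6: C 7.00, H 6.00 → C7H6

C7H6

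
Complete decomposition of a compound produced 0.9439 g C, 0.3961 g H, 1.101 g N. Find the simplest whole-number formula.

CH5N

Moles — C: 0.9439 / 12.01 = 0.07859 mol; H: 0.3961 / 1.008 = 0.393 mol; N: 1.101 / 14.01 = 0.07859 mol
Smallest is N at 0.07859 mol; normalising gives C 1.000, H 5.000, N 1.000
→ CH5N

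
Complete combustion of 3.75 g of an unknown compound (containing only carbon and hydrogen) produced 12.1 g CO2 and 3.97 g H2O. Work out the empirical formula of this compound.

mol C = 12.1 / 44.01 = 0.2749; mass C = 0.2749 × 12.01 = 3.302 g
mol H = 2 × (3.97 / 18.02) = 0.4406; mass H = 0.4406 × 1.008 = 0.4441 g
Ratios (÷ 0.2749): C 1.000, H 1.603
Scaling by 5: C 5.00, H 8.01 → C5H8

C5H8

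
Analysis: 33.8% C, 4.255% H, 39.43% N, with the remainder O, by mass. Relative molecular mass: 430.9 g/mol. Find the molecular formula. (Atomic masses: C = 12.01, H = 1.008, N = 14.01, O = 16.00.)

C12H18N12O6

Assume 100 g: 33.8 g C, 4.255 g H, 39.43 g N, 22.515 g O.
n(C) = 33.8/12.01 = 2.814, n(H) = 4.255/1.008 = 4.221, n(N) = 39.43/14.01 = 2.814, n(O) = 22.515/16.00 = 1.407
Smallest is O at 1.407 mol; normalising gives C 2.000, H 3.000, N 2.000, O 1.000
Ratio ≈ 2:3:2:1, so the empirical formula is C2H3N2O
Empirical-formula mass = 71.06 g/mol
n = 430.9 / 71.06 = 6.06 ≈ 6
Molecular formula = (C2H3N2O)×6 = C12H18N12O6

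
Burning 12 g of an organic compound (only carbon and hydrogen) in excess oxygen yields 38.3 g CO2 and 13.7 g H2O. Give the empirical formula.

mol C = 38.3 / 44.01 = 0.8703; mass C = 0.8703 × 12.01 = 10.45 g
mol H = 2 × (13.7 / 18.02) = 1.521; mass H = 1.521 × 1.008 = 1.533 g
Smallest is C at 0.8703 mol; normalising gives C 1.000, H 1.747
×4: C 4.00, H 6.99 → C4H7

C4H7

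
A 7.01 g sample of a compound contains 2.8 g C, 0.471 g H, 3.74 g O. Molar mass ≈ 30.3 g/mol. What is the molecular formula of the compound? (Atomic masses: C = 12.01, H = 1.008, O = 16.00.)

CH2O

C: 2.8 g ÷ 12.01 g/mol = 0.2331 mol
H: 0.471 g ÷ 1.008 g/mol = 0.4673 mol
O: 3.74 g ÷ 16.00 g/mol = 0.2338 mol
Ratios (÷ 0.2331): C 1.000, H 2.004, O 1.003
≈ 1:2:1 → CH2O
Empirical-formula mass = 30.03 g/mol
n = 30.3 / 30.03 = 1.01 ≈ 1
Molecular formula = empirical formula = CH2O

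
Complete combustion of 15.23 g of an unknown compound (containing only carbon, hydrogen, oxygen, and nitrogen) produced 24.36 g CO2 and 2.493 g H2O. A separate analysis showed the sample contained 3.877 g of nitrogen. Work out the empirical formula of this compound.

mol C = 24.36 / 44.01 = 0.5535; mass C = 0.5535 × 12.01 = 6.648 g
mol H = 2 × (2.493 / 18.02) = 0.2767; mass H = 0.2767 × 1.008 = 0.2789 g
mol N = 3.877 / 14.01 = 0.2767
mass O = 15.23 − (10.80) = 4.426 g → mol O = 0.2767
Smallest is O at 0.2767 mol; normalising gives C 2.001, H 1.000, N 1.000, O 1.000
≈ 2:1:1:1 → C2HNO

C2HNO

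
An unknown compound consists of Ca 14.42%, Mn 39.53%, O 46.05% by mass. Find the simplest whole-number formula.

Assume 100 g: 14.42 g Ca, 39.53 g Mn, 46.05 g O.
n(Ca) = 14.42/40.08 = 0.3598, n(Mn) = 39.53/54.94 = 0.7195, n(O) = 46.05/16.00 = 2.878
Smallest is Ca at 0.3598 mol; normalising gives Ca 1.000, Mn 2.000, O 8.000
→ CaMn2O8

CaMn2O8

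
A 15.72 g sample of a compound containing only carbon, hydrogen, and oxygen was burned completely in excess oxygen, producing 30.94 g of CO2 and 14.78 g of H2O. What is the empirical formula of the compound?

C6H14O3

mol C = 30.94 / 44.01 = 0.7030; mass C = 0.7030 × 12.01 = 8.443 g
mol H = 2 × (14.78 / 18.02) = 1.640; mass H = 1.640 × 1.008 = 1.654 g
mass O = 15.72 − (10.10) = 5.623 g → mol O = 0.3514
Divide by the smallest (0.3514 mol O): C 2.000, H 4.668, O 1.000
×3: C 6.00, H 14.00, O 3.00 → C6H14O3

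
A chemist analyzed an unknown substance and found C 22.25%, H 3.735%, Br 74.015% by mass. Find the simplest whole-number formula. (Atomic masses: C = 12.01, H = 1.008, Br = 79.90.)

Assume 100 g: 22.25 g C, 3.735 g H, 74.015 g Br.
Moles — C: 22.25 / 12.01 = 1.853 mol; H: 3.735 / 1.008 = 3.705 mol; Br: 74.015 / 79.90 = 0.9263 mol
Smallest is Br at 0.9263 mol; normalising gives C 2.000, H 4.000, Br 1.000
≈ 2:4:1 → C2H4Br

C2H4Br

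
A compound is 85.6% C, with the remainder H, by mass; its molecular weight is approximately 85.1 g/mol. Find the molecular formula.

C6H12

Assume 100 g: 85.6 g C, 14.4 g H.
Moles — C: 85.6 / 12.01 = 7.127 mol; H: 14.4 / 1.008 = 14.29 mol
Divide by the smallest (7.127 mol C): C 1.000, H 2.004
→ CH2
Empirical-formula mass = 14.03 g/mol
n = 85.1 / 14.03 = 6.07 ≈ 6
Molecular formula = (CH2)×6 = C6H12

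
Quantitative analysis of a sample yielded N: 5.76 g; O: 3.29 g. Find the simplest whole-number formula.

N2O

N: 5.76 g ÷ 14.01 g/mol = 0.4111 mol
O: 3.29 g ÷ 16.00 g/mol = 0.2056 mol
Smallest is O at 0.2056 mol; normalising gives N 1.999, O 1.000
→ N2O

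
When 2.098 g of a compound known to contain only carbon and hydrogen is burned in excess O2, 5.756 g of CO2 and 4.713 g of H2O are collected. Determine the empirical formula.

mol C = 5.756 / 44.01 = 0.1308; mass C = 0.1308 × 12.01 = 1.571 g
mol H = 2 × (4.713 / 18.02) = 0.5231; mass H = 0.5231 × 1.008 = 0.5273 g
Divide by the smallest (0.1308 mol C): C 1.000, H 3.999
→ CH4

CH4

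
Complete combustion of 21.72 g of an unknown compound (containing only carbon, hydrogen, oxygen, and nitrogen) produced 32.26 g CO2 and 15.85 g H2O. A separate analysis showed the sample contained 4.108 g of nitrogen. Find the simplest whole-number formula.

mol C = 32.26 / 44.01 = 0.7330; mass C = 0.7330 × 12.01 = 8.804 g
mol H = 2 × (15.85 / 18.02) = 1.759; mass H = 1.759 × 1.008 = 1.773 g
mol N = 4.108 / 14.01 = 0.2932
mass O = 21.72 − (14.68) = 7.035 g → mol O = 0.4397
Smallest is N at 0.2932 mol; normalising gives C 2.500, H 5.999, N 1.000, O 1.500
Scaling by 2: C 5.00, H 12.00, N 2.00, O 3.00 → C5H12N2O3

C5H12N2O3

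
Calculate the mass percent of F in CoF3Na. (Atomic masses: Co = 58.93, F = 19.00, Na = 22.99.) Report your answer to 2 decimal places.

41.03%

Molar mass = 1(58.93) + 3(19.00) + 1(22.99) = 138.920 g/mol
Mass of F per mole = 3 × 19.00 = 57.000 g
% F = 57.000 / 138.920 × 100 = 41.03%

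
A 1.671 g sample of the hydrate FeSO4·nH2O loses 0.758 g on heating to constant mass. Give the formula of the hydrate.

Mass of anhydrous FeSO4 = 1.671 − 0.758 = 0.913 g
mol H2O = 0.758 / 18.02 = 0.04206
Molar mass of FeSO4 = 151.92 g/mol → mol FeSO4 = 0.913 / 151.92 = 0.00601
n = 0.04206 / 0.00601 = 7.00 ≈ 7 → FeSO4·7H2O

FeSO4·7H2O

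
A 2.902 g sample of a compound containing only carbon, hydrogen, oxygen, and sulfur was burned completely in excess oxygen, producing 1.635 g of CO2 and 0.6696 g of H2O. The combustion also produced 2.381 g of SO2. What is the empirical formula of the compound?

mol C = 1.635 / 44.01 = 0.03715; mass C = 0.03715 × 12.01 = 0.4462 g
mol H = 2 × (0.6696 / 18.02) = 0.07432; mass H = 0.07432 × 1.008 = 0.07491 g
mol S = 2.381 / 64.07 = 0.03716; mass S = 1.192 g
mass O = 2.902 − (1.713) = 1.189 g → mol O = 0.07432
Ratios (÷ 0.03715): C 1.000, H 2.000, O 2.000, S 1.000
Ratio ≈ 1:2:2:1, so the empirical formula is CH2O2S

CH2O2S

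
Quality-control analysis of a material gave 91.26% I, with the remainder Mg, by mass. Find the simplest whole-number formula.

Assume 100 g: 91.26 g I, 8.74 g Mg.
Moles — I: 91.26 / 126.90 = 0.7191 mol; Mg: 8.74 / 24.31 = 0.3595 mol
Divide by the smallest (0.3595 mol Mg): I 2.000, Mg 1.000
≈ 2:1 → I2Mg

I2Mg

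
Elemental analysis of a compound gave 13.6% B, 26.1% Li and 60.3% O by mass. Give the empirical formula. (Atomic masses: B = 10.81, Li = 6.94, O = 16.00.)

BLi3O3

Assume 100 g: 13.6 g B, 26.1 g Li, 60.3 g O.
B: 13.6 g ÷ 10.81 g/mol = 1.258 mol
Li: 26.1 g ÷ 6.94 g/mol = 3.761 mol
O: 60.3 g ÷ 16.00 g/mol = 3.769 mol
Ratios (÷ 1.258): B 1.000, Li 2.989, O 2.996
Ratio ≈ 1:3:3, so the empirical formula is BLi3O3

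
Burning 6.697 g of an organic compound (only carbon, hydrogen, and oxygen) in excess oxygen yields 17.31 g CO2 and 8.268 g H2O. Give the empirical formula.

mol C = 17.31 / 44.01 = 0.3933; mass C = 0.3933 × 12.01 = 4.724 g
mol H = 2 × (8.268 / 18.02) = 0.9176; mass H = 0.9176 × 1.008 = 0.9250 g
mass O = 6.697 − (5.649) = 1.048 g → mol O = 0.06552
Ratios (÷ 0.06552): C 6.003, H 14.007, O 1.000
≈ 6:14:1 → C6H14O

C6H14O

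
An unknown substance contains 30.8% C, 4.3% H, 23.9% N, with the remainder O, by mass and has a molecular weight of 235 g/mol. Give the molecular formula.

Assume 100 g: 30.8 g C, 4.3 g H, 23.9 g N, 41 g O.
C: 30.8 g ÷ 12.01 g/mol = 2.565 mol
H: 4.3 g ÷ 1.008 g/mol = 4.266 mol
N: 23.9 g ÷ 14.01 g/mol = 1.706 mol
O: 41 g ÷ 16.00 g/mol = 2.562 mol
Ratios (÷ 1.706): C 1.503, H 2.501, N 1.000, O 1.502
×2: C 3.01, H 5.00, N 2.00, O 3.00 → C3H5N2O3
Empirical-formula mass = 117.09 g/mol
n = 235 / 117.09 = 2.01 ≈ 2
Molecular formula = (C3H5N2O3)×2 = C6H10N4O6

C6H10N4O6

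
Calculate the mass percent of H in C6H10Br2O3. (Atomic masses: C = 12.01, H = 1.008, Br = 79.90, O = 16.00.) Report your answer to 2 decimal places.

3.48%

Molar mass = 6(12.01) + 10(1.008) + 2(79.90) + 3(16.00) = 289.940 g/mol
Mass of H per mole = 10 × 1.008 = 10.080 g
% H = 10.080 / 289.940 × 100 = 3.48%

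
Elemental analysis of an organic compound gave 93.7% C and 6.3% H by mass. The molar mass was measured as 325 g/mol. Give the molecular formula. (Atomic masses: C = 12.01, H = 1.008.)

Assume 100 g: 93.7 g C, 6.3 g H.
Moles — C: 93.7 / 12.01 = 7.802 mol; H: 6.3 / 1.008 = 6.25 mol
Ratios (÷ 6.25): C 1.248, H 1.000
Multiply by 4: C 4.99, H 4.00 → C5H4
Empirical-formula mass = 64.08 g/mol
n = 325 / 64.08 = 5.07 ≈ 5
Molecular formula = (C5H4)×5 = C25H20

C25H20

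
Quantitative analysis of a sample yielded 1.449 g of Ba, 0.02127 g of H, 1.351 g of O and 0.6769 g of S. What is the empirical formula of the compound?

BaH2O8S2

n(Ba) = 1.449/137.33 = 0.01055, n(H) = 0.02127/1.008 = 0.0211, n(O) = 1.351/16.00 = 0.08444, n(S) = 0.6769/32.07 = 0.02111
Ratios (÷ 0.01055): Ba 1.000, H 2.000, O 8.003, S 2.000
≈ 1:2:8:2 → BaH2O8S2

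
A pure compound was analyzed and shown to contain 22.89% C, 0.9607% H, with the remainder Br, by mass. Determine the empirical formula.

C2HBr

Assume 100 g: 22.89 g C, 0.9607 g H, 76.149 g Br.
Moles — C: 22.89 / 12.01 = 1.906 mol; H: 0.9607 / 1.008 = 0.9531 mol; Br: 76.149 / 79.90 = 0.9531 mol
Smallest is Br at 0.9531 mol; normalising gives C 2.000, H 1.000, Br 1.000
→ C2HBr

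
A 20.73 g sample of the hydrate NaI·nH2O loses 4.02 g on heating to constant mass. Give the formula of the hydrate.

Mass of anhydrous NaI = 20.73 − 4.02 = 16.71 g
mol H2O = 4.02 / 18.02 = 0.2231
Molar mass of NaI = 149.89 g/mol → mol NaI = 16.71 / 149.89 = 0.1115
n = 0.2231 / 0.1115 = 2.00 ≈ 2 → NaI·2H2O

NaI·2H2O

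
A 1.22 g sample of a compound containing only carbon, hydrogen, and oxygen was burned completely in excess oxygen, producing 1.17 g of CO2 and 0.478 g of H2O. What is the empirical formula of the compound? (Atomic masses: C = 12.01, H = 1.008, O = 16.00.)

CH2O2

mol C = 1.17 / 44.01 = 0.02658; mass C = 0.02658 × 12.01 = 0.3193 g
mol H = 2 × (0.478 / 18.02) = 0.05305; mass H = 0.05305 × 1.008 = 0.05348 g
mass O = 1.22 − (0.3728) = 0.8472 g → mol O = 0.05295
Divide by the smallest (0.02658 mol C): C 1.000, H 1.996, O 1.992
Ratio ≈ 1:2:2, so the empirical formula is CH2O2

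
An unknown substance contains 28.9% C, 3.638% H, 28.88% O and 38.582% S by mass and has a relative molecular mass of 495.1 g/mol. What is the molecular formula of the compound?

Assume 100 g: 28.9 g C, 3.638 g H, 28.88 g O, 38.582 g S.
C: 28.9 g ÷ 12.01 g/mol = 2.406 mol
H: 3.638 g ÷ 1.008 g/mol = 3.609 mol
O: 28.88 g ÷ 16.00 g/mol = 1.805 mol
S: 38.582 g ÷ 32.07 g/mol = 1.203 mol
Smallest is S at 1.203 mol; normalising gives C 2.000, H 3.000, O 1.500, S 1.000
Scaling by 2: C 4.00, H 6.00, O 3.00, S 2.00 → C4H6O3S2
Empirical-formula mass = 166.23 g/mol
n = 495.1 / 166.23 = 2.98 ≈ 3
Molecular formula = (C4H6O3S2)×3 = C12H18O9S6

C12H18O9S6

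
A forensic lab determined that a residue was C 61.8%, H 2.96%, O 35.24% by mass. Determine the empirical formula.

C7H4O3

Assume 100 g: 61.8 g C, 2.96 g H, 35.24 g O.
Moles — C: 61.8 / 12.01 = 5.146 mol; H: 2.96 / 1.008 = 2.937 mol; O: 35.24 / 16.00 = 2.203 mol
Ratios (÷ 2.203): C 2.336, H 1.333, O 1.000
×3: C 7.01, H 4.00, O 3.00 → C7H4O3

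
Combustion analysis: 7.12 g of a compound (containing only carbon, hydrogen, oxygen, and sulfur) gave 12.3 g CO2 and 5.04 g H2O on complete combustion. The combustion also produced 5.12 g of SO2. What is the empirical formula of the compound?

mol C = 12.3 / 44.01 = 0.2795; mass C = 0.2795 × 12.01 = 3.357 g
mol H = 2 × (5.04 / 18.02) = 0.5594; mass H = 0.5594 × 1.008 = 0.5639 g
mol S = 5.12 / 64.07 = 0.07991; mass S = 2.563 g
mass O = 7.12 − (6.483) = 0.6368 g → mol O = 0.03980
Smallest is O at 0.0398 mol; normalising gives C 7.022, H 14.055, O 1.000, S 2.008
Ratio ≈ 7:14:1:2, so the empirical formula is C7H14OS2

C7H14OS2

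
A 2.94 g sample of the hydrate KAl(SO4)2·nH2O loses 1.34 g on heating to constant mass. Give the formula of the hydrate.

Mass of anhydrous KAl(SO4)2 = 2.94 − 1.34 = 1.6 g
mol H2O = 1.34 / 18.02 = 0.07436
Molar mass of KAl(SO4)2 = 258.22 g/mol → mol KAl(SO4)2 = 1.6 / 258.22 = 0.006196
n = 0.07436 / 0.006196 = 12.00 ≈ 12 → KAl(SO4)2·12H2O

KAl(SO4)2·12H2O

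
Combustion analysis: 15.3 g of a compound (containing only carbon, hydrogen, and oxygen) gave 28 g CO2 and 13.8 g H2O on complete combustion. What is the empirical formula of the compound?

mol C = 28 / 44.01 = 0.6362; mass C = 0.6362 × 12.01 = 7.641 g
mol H = 2 × (13.8 / 18.02) = 1.532; mass H = 1.532 × 1.008 = 1.544 g
mass O = 15.3 − (9.185) = 6.115 g → mol O = 0.3822
Ratios (÷ 0.3822): C 1.665, H 4.007, O 1.000
Scaling by 3: C 4.99, H 12.02, O 3.00 → C5H12O3

C5H12O3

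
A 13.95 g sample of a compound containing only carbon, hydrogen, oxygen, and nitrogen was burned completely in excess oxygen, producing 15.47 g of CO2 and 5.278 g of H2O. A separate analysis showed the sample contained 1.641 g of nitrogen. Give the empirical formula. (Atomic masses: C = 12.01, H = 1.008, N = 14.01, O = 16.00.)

C3H5NO4

mol C = 15.47 / 44.01 = 0.3515; mass C = 0.3515 × 12.01 = 4.222 g
mol H = 2 × (5.278 / 18.02) = 0.5858; mass H = 0.5858 × 1.008 = 0.5905 g
mol N = 1.641 / 14.01 = 0.1171
mass O = 13.95 − (6.453) = 7.497 g → mol O = 0.4686
Smallest is N at 0.1171 mol; normalising gives C 3.001, H 5.001, N 1.000, O 4.000
→ C3H5NO4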